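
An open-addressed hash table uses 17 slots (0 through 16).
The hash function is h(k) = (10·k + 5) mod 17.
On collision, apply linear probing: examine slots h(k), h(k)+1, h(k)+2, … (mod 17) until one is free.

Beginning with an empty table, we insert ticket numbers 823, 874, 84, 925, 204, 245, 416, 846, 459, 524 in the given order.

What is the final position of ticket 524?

823: h=7 → slot 7
874: h=7, probe 7,8 → slot 8
84: h=12 → slot 12
925: h=7, probe 7,8,9 → slot 9
204: h=5 → slot 5
245: h=7, probe 7,8,9,10 → slot 10
416: h=0 → slot 0
846: h=16 → slot 16
459: h=5, probe 5,6 → slot 6
524: h=9, probe 9,10,11 → slot 11
Table: [416, ., ., ., ., 204, 459, 823, 874, 925, 245, 524, 84, ., ., ., 846]

11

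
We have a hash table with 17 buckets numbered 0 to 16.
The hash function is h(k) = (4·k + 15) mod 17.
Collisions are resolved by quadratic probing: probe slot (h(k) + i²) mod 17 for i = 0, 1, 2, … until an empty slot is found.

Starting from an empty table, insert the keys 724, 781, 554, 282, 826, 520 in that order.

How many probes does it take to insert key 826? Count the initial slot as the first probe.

Insert 724: h=4, slot 4 empty -> index 4.
Insert 781: h=11, slot 11 empty -> index 11.
Insert 554: h=4, slot 4 occupied -> index 5.
Insert 282: h=4, slots 4,5 occupied -> index 8.
Insert 826: h=4, slots 4,5,8 occupied -> index 13.
Insert 520: h=4, slots 4,5,8,13 occupied -> index 3.
Table: [—, —, —, 520, 724, 554, —, —, 282, —, —, 781, —, 826, —, —, —]

4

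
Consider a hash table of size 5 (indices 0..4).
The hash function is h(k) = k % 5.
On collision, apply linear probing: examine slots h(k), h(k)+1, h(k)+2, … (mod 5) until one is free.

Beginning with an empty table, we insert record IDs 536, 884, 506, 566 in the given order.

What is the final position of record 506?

536: h=1 -> slot 1
884: h=4 -> slot 4
506: h=1, probe 1,2 -> slot 2
566: h=1, probe 1,2,3 -> slot 3
Table: [., 536, 506, 566, 884]

2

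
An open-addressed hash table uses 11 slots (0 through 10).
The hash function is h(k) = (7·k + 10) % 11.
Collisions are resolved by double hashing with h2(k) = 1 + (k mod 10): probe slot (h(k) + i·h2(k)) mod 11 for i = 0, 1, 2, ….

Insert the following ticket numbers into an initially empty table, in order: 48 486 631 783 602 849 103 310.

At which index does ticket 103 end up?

9

48 hashes to 5; slot 5 is free => place at 5.
486 hashes to 2; slot 2 is free => place at 2.
631 hashes to 5, h2=2; 5 taken => place at 7.
783 hashes to 2, h2=4; 2 taken => place at 6.
602 hashes to 0; slot 0 is free => place at 0.
849 hashes to 2, h2=10; 2 taken => place at 1.
103 hashes to 5, h2=4; 5 taken => place at 9.
310 hashes to 2, h2=1; 2 taken => place at 3.
Table: [602, 849, 486, 310, _, 48, 783, 631, _, 103, _]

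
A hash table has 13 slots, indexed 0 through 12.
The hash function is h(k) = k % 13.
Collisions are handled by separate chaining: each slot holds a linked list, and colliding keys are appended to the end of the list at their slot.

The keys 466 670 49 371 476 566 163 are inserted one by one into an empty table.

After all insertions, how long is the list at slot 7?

4

Insert 466: h=11, bucket 11 empty → new chain.
Insert 670: h=7, bucket 7 empty → new chain.
Insert 49: h=10, bucket 10 empty → new chain.
Insert 371: h=7, bucket 7 nonempty → append to chain.
Insert 476: h=8, bucket 8 empty → new chain.
Insert 566: h=7, bucket 7 nonempty → append to chain.
Insert 163: h=7, bucket 7 nonempty → append to chain.
Final buckets:
0: ∅
1: ∅
2: ∅
3: ∅
4: ∅
5: ∅
6: ∅
7: 670 -> 371 -> 566 -> 163
8: 476
9: ∅
10: 49
11: 466
12: ∅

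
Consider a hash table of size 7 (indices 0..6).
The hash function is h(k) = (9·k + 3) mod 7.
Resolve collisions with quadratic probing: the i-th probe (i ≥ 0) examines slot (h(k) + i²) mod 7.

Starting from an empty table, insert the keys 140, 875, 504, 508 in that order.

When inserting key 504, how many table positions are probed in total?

3

140: h=3 => slot 3
875: h=3, probe 3,4 => slot 4
504: h=3, probe 3,4,0 => slot 0
508: h=4, probe 4,5 => slot 5
Table: [504, —, —, 140, 875, 508, —]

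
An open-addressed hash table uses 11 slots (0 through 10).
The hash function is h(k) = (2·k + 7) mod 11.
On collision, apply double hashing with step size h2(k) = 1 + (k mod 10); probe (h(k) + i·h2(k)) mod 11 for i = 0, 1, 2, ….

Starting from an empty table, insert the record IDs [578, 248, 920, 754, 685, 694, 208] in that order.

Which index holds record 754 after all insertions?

2

578: h=8 → slot 8
248: h=8, h2=9, probe 8,6 → slot 6
920: h=10 → slot 10
754: h=8, h2=5, probe 8,2 → slot 2
685: h=2, h2=6, probe 2,8,3 → slot 3
694: h=9 → slot 9
208: h=5 → slot 5
Table: [∅, ∅, 754, 685, ∅, 208, 248, ∅, 578, 694, 920]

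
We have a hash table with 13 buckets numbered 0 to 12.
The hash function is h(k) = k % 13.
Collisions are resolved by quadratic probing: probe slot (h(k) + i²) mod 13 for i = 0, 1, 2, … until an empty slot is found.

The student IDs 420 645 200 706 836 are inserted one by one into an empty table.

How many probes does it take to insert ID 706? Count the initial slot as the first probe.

4

Insert 420: h=4, slot 4 empty => index 4.
Insert 645: h=8, slot 8 empty => index 8.
Insert 200: h=5, slot 5 empty => index 5.
Insert 706: h=4, slots 4,5,8 occupied => index 0.
Insert 836: h=4, slots 4,5,8,0 occupied => index 7.
Table: [706, _, _, _, 420, 200, _, 836, 645, _, _, _, _]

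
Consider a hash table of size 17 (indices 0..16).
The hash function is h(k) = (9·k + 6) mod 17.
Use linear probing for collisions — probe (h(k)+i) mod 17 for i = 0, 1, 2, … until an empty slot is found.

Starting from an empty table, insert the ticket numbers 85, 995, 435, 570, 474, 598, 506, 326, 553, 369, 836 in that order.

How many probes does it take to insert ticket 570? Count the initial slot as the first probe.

2

85 hashes to 6; slot 6 is free => place at 6.
995 hashes to 2; slot 2 is free => place at 2.
435 hashes to 11; slot 11 is free => place at 11.
570 hashes to 2; 2 taken => place at 3.
474 hashes to 5; slot 5 is free => place at 5.
598 hashes to 16; slot 16 is free => place at 16.
506 hashes to 4; slot 4 is free => place at 4.
326 hashes to 16; 16 taken => place at 0.
553 hashes to 2; 2,3,4,5,6 taken => place at 7.
369 hashes to 12; slot 12 is free => place at 12.
836 hashes to 16; 16,0 taken => place at 1.
Table: [326, 836, 995, 570, 506, 474, 85, 553, —, —, —, 435, 369, —, —, —, 598]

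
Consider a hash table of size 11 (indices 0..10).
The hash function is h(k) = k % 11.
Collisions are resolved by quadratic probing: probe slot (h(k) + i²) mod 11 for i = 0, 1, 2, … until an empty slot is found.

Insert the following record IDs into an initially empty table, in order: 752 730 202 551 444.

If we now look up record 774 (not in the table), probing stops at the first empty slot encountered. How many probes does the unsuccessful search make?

5

752 hashes to 4; slot 4 is free -> place at 4.
730 hashes to 4; 4 taken -> place at 5.
202 hashes to 4; 4,5 taken -> place at 8.
551 hashes to 1; slot 1 is free -> place at 1.
444 hashes to 4; 4,5,8 taken -> place at 2.
Table: [., 551, 444, ., 752, 730, ., ., 202, ., .]
Lookup 774: h=4, probe 4,5,8,2,9 → slot 9 empty, not found.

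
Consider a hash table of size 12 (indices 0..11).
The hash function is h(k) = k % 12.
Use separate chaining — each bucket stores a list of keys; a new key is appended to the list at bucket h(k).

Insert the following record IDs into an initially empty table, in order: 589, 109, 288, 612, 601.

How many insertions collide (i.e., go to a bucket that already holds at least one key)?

3

Insert 589: h=1, bucket 1 empty → new chain.
Insert 109: h=1, bucket 1 nonempty → append to chain.
Insert 288: h=0, bucket 0 empty → new chain.
Insert 612: h=0, bucket 0 nonempty → append to chain.
Insert 601: h=1, bucket 1 nonempty → append to chain.
Final buckets:
0: 288 -> 612
1: 589 -> 109 -> 601
2: ∅
3: ∅
4: ∅
5: ∅
6: ∅
7: ∅
8: ∅
9: ∅
10: ∅
11: ∅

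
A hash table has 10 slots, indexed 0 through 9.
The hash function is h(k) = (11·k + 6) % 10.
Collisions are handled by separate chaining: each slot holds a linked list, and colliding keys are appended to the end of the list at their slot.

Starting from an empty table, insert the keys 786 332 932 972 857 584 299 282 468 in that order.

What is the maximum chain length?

786 → bucket 2
332 → bucket 8
932 → bucket 8 (collision)
972 → bucket 8 (collision)
857 → bucket 3
584 → bucket 0
299 → bucket 5
282 → bucket 8 (collision)
468 → bucket 4
Final buckets:
0: 584
1: —
2: 786
3: 857
4: 468
5: 299
6: —
7: —
8: 332 -> 932 -> 972 -> 282
9: —

4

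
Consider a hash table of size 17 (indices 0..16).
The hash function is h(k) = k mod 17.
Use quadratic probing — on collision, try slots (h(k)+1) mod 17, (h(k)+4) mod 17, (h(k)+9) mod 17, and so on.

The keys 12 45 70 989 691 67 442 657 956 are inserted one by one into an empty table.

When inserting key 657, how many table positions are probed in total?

5

Insert 12: h=12, slot 12 empty => index 12.
Insert 45: h=11, slot 11 empty => index 11.
Insert 70: h=2, slot 2 empty => index 2.
Insert 989: h=3, slot 3 empty => index 3.
Insert 691: h=11, slots 11,12 occupied => index 15.
Insert 67: h=16, slot 16 empty => index 16.
Insert 442: h=0, slot 0 empty => index 0.
Insert 657: h=11, slots 11,12,15,3 occupied => index 10.
Insert 956: h=4, slot 4 empty => index 4.
Table: [442, —, 70, 989, 956, —, —, —, —, —, 657, 45, 12, —, —, 691, 67]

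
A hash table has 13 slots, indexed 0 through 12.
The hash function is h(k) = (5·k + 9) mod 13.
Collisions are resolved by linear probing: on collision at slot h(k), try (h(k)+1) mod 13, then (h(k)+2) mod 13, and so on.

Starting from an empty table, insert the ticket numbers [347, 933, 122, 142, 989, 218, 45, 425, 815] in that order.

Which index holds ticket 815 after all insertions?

Insert 347: h=2, slot 2 empty => index 2.
Insert 933: h=7, slot 7 empty => index 7.
Insert 122: h=8, slot 8 empty => index 8.
Insert 142: h=4, slot 4 empty => index 4.
Insert 989: h=1, slot 1 empty => index 1.
Insert 218: h=7, slots 7,8 occupied => index 9.
Insert 45: h=0, slot 0 empty => index 0.
Insert 425: h=2, slot 2 occupied => index 3.
Insert 815: h=2, slots 2,3,4 occupied => index 5.
Table: [45, 989, 347, 425, 142, 815, ∅, 933, 122, 218, ∅, ∅, ∅]

5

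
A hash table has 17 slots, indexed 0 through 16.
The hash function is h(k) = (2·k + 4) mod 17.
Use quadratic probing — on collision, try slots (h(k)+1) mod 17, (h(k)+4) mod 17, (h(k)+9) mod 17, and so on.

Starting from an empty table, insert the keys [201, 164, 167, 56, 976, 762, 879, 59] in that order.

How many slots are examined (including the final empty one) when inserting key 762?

Insert 201: h=15, slot 15 empty → index 15.
Insert 164: h=9, slot 9 empty → index 9.
Insert 167: h=15, slot 15 occupied → index 16.
Insert 56: h=14, slot 14 empty → index 14.
Insert 976: h=1, slot 1 empty → index 1.
Insert 762: h=15, slots 15,16 occupied → index 2.
Insert 879: h=11, slot 11 empty → index 11.
Insert 59: h=3, slot 3 empty → index 3.
Table: [∅, 976, 762, 59, ∅, ∅, ∅, ∅, ∅, 164, ∅, 879, ∅, ∅, 56, 201, 167]

3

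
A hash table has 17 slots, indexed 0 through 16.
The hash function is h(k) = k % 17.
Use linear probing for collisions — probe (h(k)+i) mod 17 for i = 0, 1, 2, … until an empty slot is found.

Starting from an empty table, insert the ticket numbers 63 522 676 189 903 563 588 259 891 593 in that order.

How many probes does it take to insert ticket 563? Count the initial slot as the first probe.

3

Insert 63: h=12, slot 12 empty → index 12.
Insert 522: h=12, slot 12 occupied → index 13.
Insert 676: h=13, slot 13 occupied → index 14.
Insert 189: h=2, slot 2 empty → index 2.
Insert 903: h=2, slot 2 occupied → index 3.
Insert 563: h=2, slots 2,3 occupied → index 4.
Insert 588: h=10, slot 10 empty → index 10.
Insert 259: h=4, slot 4 occupied → index 5.
Insert 891: h=7, slot 7 empty → index 7.
Insert 593: h=15, slot 15 empty → index 15.
Table: [_, _, 189, 903, 563, 259, _, 891, _, _, 588, _, 63, 522, 676, 593, _]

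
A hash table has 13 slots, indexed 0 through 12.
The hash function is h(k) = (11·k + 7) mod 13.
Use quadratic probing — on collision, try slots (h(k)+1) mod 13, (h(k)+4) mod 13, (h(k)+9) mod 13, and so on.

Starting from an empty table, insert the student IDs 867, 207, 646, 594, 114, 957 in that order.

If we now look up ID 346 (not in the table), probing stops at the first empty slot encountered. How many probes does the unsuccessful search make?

2

867: h=2 => slot 2
207: h=9 => slot 9
646: h=2, probe 2,3 => slot 3
594: h=2, probe 2,3,6 => slot 6
114: h=0 => slot 0
957: h=4 => slot 4
Table: [114, —, 867, 646, 957, —, 594, —, —, 207, —, —, —]
Lookup 346: h=4, probe 4,5 → slot 5 empty, not found.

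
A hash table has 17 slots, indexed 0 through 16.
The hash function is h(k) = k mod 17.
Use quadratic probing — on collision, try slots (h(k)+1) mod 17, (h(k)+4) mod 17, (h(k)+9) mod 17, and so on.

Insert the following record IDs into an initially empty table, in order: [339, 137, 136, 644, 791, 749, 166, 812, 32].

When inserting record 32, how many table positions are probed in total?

4

339: h=16 -> slot 16
137: h=1 -> slot 1
136: h=0 -> slot 0
644: h=15 -> slot 15
791: h=9 -> slot 9
749: h=1, probe 1,2 -> slot 2
166: h=13 -> slot 13
812: h=13, probe 13,14 -> slot 14
32: h=15, probe 15,16,2,7 -> slot 7
Table: [136, 137, 749, ∅, ∅, ∅, ∅, 32, ∅, 791, ∅, ∅, ∅, 166, 812, 644, 339]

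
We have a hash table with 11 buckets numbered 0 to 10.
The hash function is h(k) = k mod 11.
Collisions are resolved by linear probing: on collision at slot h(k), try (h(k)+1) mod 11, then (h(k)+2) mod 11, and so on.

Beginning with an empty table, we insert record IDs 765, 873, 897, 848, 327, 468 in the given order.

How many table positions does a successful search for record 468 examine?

4

765 hashes to 6; slot 6 is free -> place at 6.
873 hashes to 4; slot 4 is free -> place at 4.
897 hashes to 6; 6 taken -> place at 7.
848 hashes to 1; slot 1 is free -> place at 1.
327 hashes to 8; slot 8 is free -> place at 8.
468 hashes to 6; 6,7,8 taken -> place at 9.
Table: [., 848, ., ., 873, ., 765, 897, 327, 468, .]
Lookup 468: h=6, probe 6,7,8,9 → found at 9.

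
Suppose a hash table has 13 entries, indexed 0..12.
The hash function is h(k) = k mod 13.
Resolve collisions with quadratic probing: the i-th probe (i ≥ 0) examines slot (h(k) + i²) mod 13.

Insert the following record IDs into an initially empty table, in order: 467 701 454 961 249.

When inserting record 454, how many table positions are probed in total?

467: h=12 -> slot 12
701: h=12, probe 12,0 -> slot 0
454: h=12, probe 12,0,3 -> slot 3
961: h=12, probe 12,0,3,8 -> slot 8
249: h=2 -> slot 2
Table: [701, ., 249, 454, ., ., ., ., 961, ., ., ., 467]

3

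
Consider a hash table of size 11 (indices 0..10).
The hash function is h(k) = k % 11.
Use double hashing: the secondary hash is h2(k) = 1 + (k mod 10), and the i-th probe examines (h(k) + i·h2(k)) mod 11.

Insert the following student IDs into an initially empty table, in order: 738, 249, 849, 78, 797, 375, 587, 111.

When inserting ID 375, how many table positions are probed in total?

4

Insert 738: h=1, slot 1 empty => index 1.
Insert 249: h=7, slot 7 empty => index 7.
Insert 849: h=2, slot 2 empty => index 2.
Insert 78: h=1, h2=9, slot 1 occupied => index 10.
Insert 797: h=5, slot 5 empty => index 5.
Insert 375: h=1, h2=6, slots 1,7,2 occupied => index 8.
Insert 587: h=4, slot 4 empty => index 4.
Insert 111: h=1, h2=2, slot 1 occupied => index 3.
Table: [-, 738, 849, 111, 587, 797, -, 249, 375, -, 78]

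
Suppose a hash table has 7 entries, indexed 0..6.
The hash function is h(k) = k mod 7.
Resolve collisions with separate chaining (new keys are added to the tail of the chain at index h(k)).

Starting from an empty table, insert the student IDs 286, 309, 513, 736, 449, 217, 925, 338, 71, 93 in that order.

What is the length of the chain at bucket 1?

286 -> bucket 6
309 -> bucket 1
513 -> bucket 2
736 -> bucket 1 (collision)
449 -> bucket 1 (collision)
217 -> bucket 0
925 -> bucket 1 (collision)
338 -> bucket 2 (collision)
71 -> bucket 1 (collision)
93 -> bucket 2 (collision)
Final buckets:
0: 217
1: 309 -> 736 -> 449 -> 925 -> 71
2: 513 -> 338 -> 93
3: .
4: .
5: .
6: 286

5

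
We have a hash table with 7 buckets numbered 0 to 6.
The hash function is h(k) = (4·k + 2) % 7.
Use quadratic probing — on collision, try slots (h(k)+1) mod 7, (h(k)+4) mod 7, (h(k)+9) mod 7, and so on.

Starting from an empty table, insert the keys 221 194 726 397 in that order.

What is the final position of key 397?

5

221 hashes to 4; slot 4 is free → place at 4.
194 hashes to 1; slot 1 is free → place at 1.
726 hashes to 1; 1 taken → place at 2.
397 hashes to 1; 1,2 taken → place at 5.
Table: [_, 194, 726, _, 221, 397, _]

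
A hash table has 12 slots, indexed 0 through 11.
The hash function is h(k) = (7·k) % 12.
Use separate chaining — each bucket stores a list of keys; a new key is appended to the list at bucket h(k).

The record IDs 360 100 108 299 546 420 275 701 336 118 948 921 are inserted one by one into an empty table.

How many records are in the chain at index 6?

360 → bucket 0
100 → bucket 4
108 → bucket 0 (collision)
299 → bucket 5
546 → bucket 6
420 → bucket 0 (collision)
275 → bucket 5 (collision)
701 → bucket 11
336 → bucket 0 (collision)
118 → bucket 10
948 → bucket 0 (collision)
921 → bucket 3
Final buckets:
0: 360 -> 108 -> 420 -> 336 -> 948
1: .
2: .
3: 921
4: 100
5: 299 -> 275
6: 546
7: .
8: .
9: .
10: 118
11: 701

1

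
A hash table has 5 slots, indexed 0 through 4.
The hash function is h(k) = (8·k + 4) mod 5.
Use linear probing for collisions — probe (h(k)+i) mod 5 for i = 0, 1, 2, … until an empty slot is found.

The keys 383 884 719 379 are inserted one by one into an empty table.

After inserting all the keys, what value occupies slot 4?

Insert 383: h=3, slot 3 empty => index 3.
Insert 884: h=1, slot 1 empty => index 1.
Insert 719: h=1, slot 1 occupied => index 2.
Insert 379: h=1, slots 1,2,3 occupied => index 4.
Table: [-, 884, 719, 383, 379]

379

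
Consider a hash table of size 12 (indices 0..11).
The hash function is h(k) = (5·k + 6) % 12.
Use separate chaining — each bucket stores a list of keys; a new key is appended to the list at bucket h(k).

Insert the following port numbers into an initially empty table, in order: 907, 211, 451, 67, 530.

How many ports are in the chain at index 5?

4

907 → bucket 5
211 → bucket 5 (collision)
451 → bucket 5 (collision)
67 → bucket 5 (collision)
530 → bucket 4
Final buckets:
0: ∅
1: ∅
2: ∅
3: ∅
4: 530
5: 907 -> 211 -> 451 -> 67
6: ∅
7: ∅
8: ∅
9: ∅
10: ∅
11: ∅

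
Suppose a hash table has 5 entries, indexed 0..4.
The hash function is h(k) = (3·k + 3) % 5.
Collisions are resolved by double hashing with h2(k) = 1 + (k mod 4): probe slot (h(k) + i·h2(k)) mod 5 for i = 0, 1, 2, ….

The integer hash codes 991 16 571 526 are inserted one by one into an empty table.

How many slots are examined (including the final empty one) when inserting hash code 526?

991: h=1 → slot 1
16: h=1, h2=1, probe 1,2 → slot 2
571: h=1, h2=4, probe 1,0 → slot 0
526: h=1, h2=3, probe 1,4 → slot 4
Table: [571, 991, 16, -, 526]

2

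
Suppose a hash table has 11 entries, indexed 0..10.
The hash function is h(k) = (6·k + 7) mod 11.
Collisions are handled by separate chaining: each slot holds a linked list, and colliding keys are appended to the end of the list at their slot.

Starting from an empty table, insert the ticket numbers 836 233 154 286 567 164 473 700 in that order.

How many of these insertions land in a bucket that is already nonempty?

836 -> bucket 7
233 -> bucket 8
154 -> bucket 7 (collision)
286 -> bucket 7 (collision)
567 -> bucket 10
164 -> bucket 1
473 -> bucket 7 (collision)
700 -> bucket 5
Final buckets:
0: _
1: 164
2: _
3: _
4: _
5: 700
6: _
7: 836 -> 154 -> 286 -> 473
8: 233
9: _
10: 567

3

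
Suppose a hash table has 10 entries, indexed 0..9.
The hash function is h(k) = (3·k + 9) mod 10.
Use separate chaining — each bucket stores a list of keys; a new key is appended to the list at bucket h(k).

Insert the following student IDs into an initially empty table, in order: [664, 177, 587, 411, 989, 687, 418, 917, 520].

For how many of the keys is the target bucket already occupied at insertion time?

664 -> bucket 1
177 -> bucket 0
587 -> bucket 0 (collision)
411 -> bucket 2
989 -> bucket 6
687 -> bucket 0 (collision)
418 -> bucket 3
917 -> bucket 0 (collision)
520 -> bucket 9
Final buckets:
0: 177 -> 587 -> 687 -> 917
1: 664
2: 411
3: 418
4: -
5: -
6: 989
7: -
8: -
9: 520

3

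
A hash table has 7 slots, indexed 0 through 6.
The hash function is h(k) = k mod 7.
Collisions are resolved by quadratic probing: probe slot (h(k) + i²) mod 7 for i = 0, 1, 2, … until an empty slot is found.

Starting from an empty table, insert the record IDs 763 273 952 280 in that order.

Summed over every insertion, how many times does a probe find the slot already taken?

Insert 763: h=0, slot 0 empty => index 0.
Insert 273: h=0, slot 0 occupied => index 1.
Insert 952: h=0, slots 0,1 occupied => index 4.
Insert 280: h=0, slots 0,1,4 occupied => index 2.
Table: [763, 273, 280, —, 952, —, —]

6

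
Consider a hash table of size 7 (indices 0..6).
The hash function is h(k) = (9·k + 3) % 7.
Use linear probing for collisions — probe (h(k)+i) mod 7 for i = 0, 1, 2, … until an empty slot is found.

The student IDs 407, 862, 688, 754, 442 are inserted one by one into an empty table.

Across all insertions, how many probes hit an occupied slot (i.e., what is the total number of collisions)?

407: h=5 => slot 5
862: h=5, probe 5,6 => slot 6
688: h=0 => slot 0
754: h=6, probe 6,0,1 => slot 1
442: h=5, probe 5,6,0,1,2 => slot 2
Table: [688, 754, 442, ∅, ∅, 407, 862]

7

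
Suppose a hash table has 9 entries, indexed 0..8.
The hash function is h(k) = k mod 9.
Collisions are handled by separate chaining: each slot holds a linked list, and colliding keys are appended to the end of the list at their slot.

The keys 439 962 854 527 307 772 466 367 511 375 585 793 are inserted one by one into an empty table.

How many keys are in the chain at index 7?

Insert 439: h=7, bucket 7 empty -> new chain.
Insert 962: h=8, bucket 8 empty -> new chain.
Insert 854: h=8, bucket 8 nonempty -> append to chain.
Insert 527: h=5, bucket 5 empty -> new chain.
Insert 307: h=1, bucket 1 empty -> new chain.
Insert 772: h=7, bucket 7 nonempty -> append to chain.
Insert 466: h=7, bucket 7 nonempty -> append to chain.
Insert 367: h=7, bucket 7 nonempty -> append to chain.
Insert 511: h=7, bucket 7 nonempty -> append to chain.
Insert 375: h=6, bucket 6 empty -> new chain.
Insert 585: h=0, bucket 0 empty -> new chain.
Insert 793: h=1, bucket 1 nonempty -> append to chain.
Final buckets:
0: 585
1: 307 -> 793
2: ∅
3: ∅
4: ∅
5: 527
6: 375
7: 439 -> 772 -> 466 -> 367 -> 511
8: 962 -> 854

5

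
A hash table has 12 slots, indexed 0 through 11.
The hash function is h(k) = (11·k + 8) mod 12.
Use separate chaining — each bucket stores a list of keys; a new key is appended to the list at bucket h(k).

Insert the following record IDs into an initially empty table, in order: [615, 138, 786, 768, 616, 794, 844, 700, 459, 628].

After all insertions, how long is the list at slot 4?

4

615 → bucket 5
138 → bucket 2
786 → bucket 2 (collision)
768 → bucket 8
616 → bucket 4
794 → bucket 6
844 → bucket 4 (collision)
700 → bucket 4 (collision)
459 → bucket 5 (collision)
628 → bucket 4 (collision)
Final buckets:
0: ∅
1: ∅
2: 138 -> 786
3: ∅
4: 616 -> 844 -> 700 -> 628
5: 615 -> 459
6: 794
7: ∅
8: 768
9: ∅
10: ∅
11: ∅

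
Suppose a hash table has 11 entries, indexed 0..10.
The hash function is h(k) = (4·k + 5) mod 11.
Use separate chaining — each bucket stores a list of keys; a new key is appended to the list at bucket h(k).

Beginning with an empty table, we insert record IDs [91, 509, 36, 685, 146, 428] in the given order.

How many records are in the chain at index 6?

5

91 → bucket 6
509 → bucket 6 (collision)
36 → bucket 6 (collision)
685 → bucket 6 (collision)
146 → bucket 6 (collision)
428 → bucket 1
Final buckets:
0: -
1: 428
2: -
3: -
4: -
5: -
6: 91 -> 509 -> 36 -> 685 -> 146
7: -
8: -
9: -
10: -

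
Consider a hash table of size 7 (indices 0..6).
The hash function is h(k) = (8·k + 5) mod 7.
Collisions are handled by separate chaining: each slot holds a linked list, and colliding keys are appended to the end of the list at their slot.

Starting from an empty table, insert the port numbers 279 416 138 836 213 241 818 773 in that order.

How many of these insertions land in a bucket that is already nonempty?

Insert 279: h=4, bucket 4 empty -> new chain.
Insert 416: h=1, bucket 1 empty -> new chain.
Insert 138: h=3, bucket 3 empty -> new chain.
Insert 836: h=1, bucket 1 nonempty -> append to chain.
Insert 213: h=1, bucket 1 nonempty -> append to chain.
Insert 241: h=1, bucket 1 nonempty -> append to chain.
Insert 818: h=4, bucket 4 nonempty -> append to chain.
Insert 773: h=1, bucket 1 nonempty -> append to chain.
Final buckets:
0: -
1: 416 -> 836 -> 213 -> 241 -> 773
2: -
3: 138
4: 279 -> 818
5: -
6: -

5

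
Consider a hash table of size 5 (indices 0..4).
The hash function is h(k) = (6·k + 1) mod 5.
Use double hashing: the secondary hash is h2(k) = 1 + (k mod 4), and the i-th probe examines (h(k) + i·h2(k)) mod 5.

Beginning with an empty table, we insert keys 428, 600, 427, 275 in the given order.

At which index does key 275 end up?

0

428: h=4 -> slot 4
600: h=1 -> slot 1
427: h=3 -> slot 3
275: h=1, h2=4, probe 1,0 -> slot 0
Table: [275, 600, —, 427, 428]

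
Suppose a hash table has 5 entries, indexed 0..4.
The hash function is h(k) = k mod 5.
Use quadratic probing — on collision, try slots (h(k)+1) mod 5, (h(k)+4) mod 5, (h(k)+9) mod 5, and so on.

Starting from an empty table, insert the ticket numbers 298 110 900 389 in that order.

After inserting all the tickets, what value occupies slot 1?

900

Insert 298: h=3, slot 3 empty → index 3.
Insert 110: h=0, slot 0 empty → index 0.
Insert 900: h=0, slot 0 occupied → index 1.
Insert 389: h=4, slot 4 empty → index 4.
Table: [110, 900, ., 298, 389]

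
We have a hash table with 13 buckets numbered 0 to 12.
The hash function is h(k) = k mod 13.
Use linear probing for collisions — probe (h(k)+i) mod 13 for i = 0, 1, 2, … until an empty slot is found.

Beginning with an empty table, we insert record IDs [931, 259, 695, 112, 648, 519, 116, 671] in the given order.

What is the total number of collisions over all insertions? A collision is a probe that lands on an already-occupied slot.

Insert 931: h=8, slot 8 empty => index 8.
Insert 259: h=12, slot 12 empty => index 12.
Insert 695: h=6, slot 6 empty => index 6.
Insert 112: h=8, slot 8 occupied => index 9.
Insert 648: h=11, slot 11 empty => index 11.
Insert 519: h=12, slot 12 occupied => index 0.
Insert 116: h=12, slots 12,0 occupied => index 1.
Insert 671: h=8, slots 8,9 occupied => index 10.
Table: [519, 116, ∅, ∅, ∅, ∅, 695, ∅, 931, 112, 671, 648, 259]

6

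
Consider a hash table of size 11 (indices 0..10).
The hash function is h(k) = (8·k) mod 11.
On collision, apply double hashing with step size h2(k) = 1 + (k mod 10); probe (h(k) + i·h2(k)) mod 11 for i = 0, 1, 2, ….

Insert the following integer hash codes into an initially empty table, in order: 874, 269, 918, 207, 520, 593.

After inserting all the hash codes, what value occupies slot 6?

269

874 hashes to 7; slot 7 is free => place at 7.
269 hashes to 7, h2=10; 7 taken => place at 6.
918 hashes to 7, h2=9; 7 taken => place at 5.
207 hashes to 6, h2=8; 6 taken => place at 3.
520 hashes to 2; slot 2 is free => place at 2.
593 hashes to 3, h2=4; 3,7 taken => place at 0.
Table: [593, -, 520, 207, -, 918, 269, 874, -, -, -]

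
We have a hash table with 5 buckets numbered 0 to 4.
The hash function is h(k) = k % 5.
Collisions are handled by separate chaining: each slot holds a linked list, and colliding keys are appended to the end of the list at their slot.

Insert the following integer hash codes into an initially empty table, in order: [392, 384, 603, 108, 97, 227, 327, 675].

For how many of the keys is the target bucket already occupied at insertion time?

4

Insert 392: h=2, bucket 2 empty → new chain.
Insert 384: h=4, bucket 4 empty → new chain.
Insert 603: h=3, bucket 3 empty → new chain.
Insert 108: h=3, bucket 3 nonempty → append to chain.
Insert 97: h=2, bucket 2 nonempty → append to chain.
Insert 227: h=2, bucket 2 nonempty → append to chain.
Insert 327: h=2, bucket 2 nonempty → append to chain.
Insert 675: h=0, bucket 0 empty → new chain.
Final buckets:
0: 675
1: ∅
2: 392 -> 97 -> 227 -> 327
3: 603 -> 108
4: 384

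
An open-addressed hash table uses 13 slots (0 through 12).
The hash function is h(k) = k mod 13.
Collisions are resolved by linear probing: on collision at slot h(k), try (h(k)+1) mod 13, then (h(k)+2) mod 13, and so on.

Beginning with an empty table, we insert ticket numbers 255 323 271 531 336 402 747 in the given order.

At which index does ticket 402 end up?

2

Insert 255: h=8, slot 8 empty => index 8.
Insert 323: h=11, slot 11 empty => index 11.
Insert 271: h=11, slot 11 occupied => index 12.
Insert 531: h=11, slots 11,12 occupied => index 0.
Insert 336: h=11, slots 11,12,0 occupied => index 1.
Insert 402: h=12, slots 12,0,1 occupied => index 2.
Insert 747: h=6, slot 6 empty => index 6.
Table: [531, 336, 402, ., ., ., 747, ., 255, ., ., 323, 271]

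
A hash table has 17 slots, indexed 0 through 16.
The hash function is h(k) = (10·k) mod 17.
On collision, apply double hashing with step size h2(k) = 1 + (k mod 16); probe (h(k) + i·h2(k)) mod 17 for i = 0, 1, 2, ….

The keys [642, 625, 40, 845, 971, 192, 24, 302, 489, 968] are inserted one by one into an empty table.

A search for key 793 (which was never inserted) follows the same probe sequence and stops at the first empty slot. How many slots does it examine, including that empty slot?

642: h=11 => slot 11
625: h=11, h2=2, probe 11,13 => slot 13
40: h=9 => slot 9
845: h=1 => slot 1
971: h=3 => slot 3
192: h=16 => slot 16
24: h=2 => slot 2
302: h=11, h2=15, probe 11,9,7 => slot 7
489: h=11, h2=10, probe 11,4 => slot 4
968: h=7, h2=9, probe 7,16,8 => slot 8
Table: [-, 845, 24, 971, 489, -, -, 302, 968, 40, -, 642, -, 625, -, -, 192]
Lookup 793: h=8, h2=10, probe 8,1,11,4,14 → slot 14 empty, not found.

5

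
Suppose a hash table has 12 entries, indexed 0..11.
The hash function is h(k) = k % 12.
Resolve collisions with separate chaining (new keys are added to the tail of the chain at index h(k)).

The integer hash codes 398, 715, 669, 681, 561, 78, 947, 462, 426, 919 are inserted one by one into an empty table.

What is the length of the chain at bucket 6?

3

Insert 398: h=2, bucket 2 empty -> new chain.
Insert 715: h=7, bucket 7 empty -> new chain.
Insert 669: h=9, bucket 9 empty -> new chain.
Insert 681: h=9, bucket 9 nonempty -> append to chain.
Insert 561: h=9, bucket 9 nonempty -> append to chain.
Insert 78: h=6, bucket 6 empty -> new chain.
Insert 947: h=11, bucket 11 empty -> new chain.
Insert 462: h=6, bucket 6 nonempty -> append to chain.
Insert 426: h=6, bucket 6 nonempty -> append to chain.
Insert 919: h=7, bucket 7 nonempty -> append to chain.
Final buckets:
0: -
1: -
2: 398
3: -
4: -
5: -
6: 78 -> 462 -> 426
7: 715 -> 919
8: -
9: 669 -> 681 -> 561
10: -
11: 947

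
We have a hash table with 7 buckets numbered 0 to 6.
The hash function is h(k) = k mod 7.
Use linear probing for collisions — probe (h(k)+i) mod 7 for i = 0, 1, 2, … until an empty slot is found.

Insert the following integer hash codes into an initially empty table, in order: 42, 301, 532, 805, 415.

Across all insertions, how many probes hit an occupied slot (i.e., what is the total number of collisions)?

42: h=0 → slot 0
301: h=0, probe 0,1 → slot 1
532: h=0, probe 0,1,2 → slot 2
805: h=0, probe 0,1,2,3 → slot 3
415: h=2, probe 2,3,4 → slot 4
Table: [42, 301, 532, 805, 415, ., .]

8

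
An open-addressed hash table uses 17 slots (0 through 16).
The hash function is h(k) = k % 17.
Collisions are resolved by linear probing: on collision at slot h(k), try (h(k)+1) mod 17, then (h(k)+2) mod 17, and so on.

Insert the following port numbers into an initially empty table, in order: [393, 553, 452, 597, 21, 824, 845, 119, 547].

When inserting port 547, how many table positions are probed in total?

Insert 393: h=2, slot 2 empty -> index 2.
Insert 553: h=9, slot 9 empty -> index 9.
Insert 452: h=10, slot 10 empty -> index 10.
Insert 597: h=2, slot 2 occupied -> index 3.
Insert 21: h=4, slot 4 empty -> index 4.
Insert 824: h=8, slot 8 empty -> index 8.
Insert 845: h=12, slot 12 empty -> index 12.
Insert 119: h=0, slot 0 empty -> index 0.
Insert 547: h=3, slots 3,4 occupied -> index 5.
Table: [119, _, 393, 597, 21, 547, _, _, 824, 553, 452, _, 845, _, _, _, _]

3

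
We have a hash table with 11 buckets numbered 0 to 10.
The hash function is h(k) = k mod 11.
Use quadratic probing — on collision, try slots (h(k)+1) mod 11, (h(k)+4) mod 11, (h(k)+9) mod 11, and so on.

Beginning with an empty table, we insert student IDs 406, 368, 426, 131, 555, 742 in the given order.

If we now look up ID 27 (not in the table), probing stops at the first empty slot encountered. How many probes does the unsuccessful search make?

4

406 hashes to 10; slot 10 is free → place at 10.
368 hashes to 5; slot 5 is free → place at 5.
426 hashes to 8; slot 8 is free → place at 8.
131 hashes to 10; 10 taken → place at 0.
555 hashes to 5; 5 taken → place at 6.
742 hashes to 5; 5,6 taken → place at 9.
Table: [131, -, -, -, -, 368, 555, -, 426, 742, 406]
Lookup 27: h=5, probe 5,6,9,3 → slot 3 empty, not found.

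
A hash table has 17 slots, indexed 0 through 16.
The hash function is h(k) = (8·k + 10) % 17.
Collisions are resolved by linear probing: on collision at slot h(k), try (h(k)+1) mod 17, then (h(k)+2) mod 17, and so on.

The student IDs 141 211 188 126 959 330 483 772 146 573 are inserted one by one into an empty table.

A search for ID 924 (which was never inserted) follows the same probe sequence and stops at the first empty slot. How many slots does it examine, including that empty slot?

2

141: h=16 -> slot 16
211: h=15 -> slot 15
188: h=1 -> slot 1
126: h=15, probe 15,16,0 -> slot 0
959: h=15, probe 15,16,0,1,2 -> slot 2
330: h=15, probe 15,16,0,1,2,3 -> slot 3
483: h=15, probe 15,16,0,1,2,3,4 -> slot 4
772: h=15, probe 15,16,0,1,2,3,4,5 -> slot 5
146: h=5, probe 5,6 -> slot 6
573: h=4, probe 4,5,6,7 -> slot 7
Table: [126, 188, 959, 330, 483, 772, 146, 573, _, _, _, _, _, _, _, 211, 141]
Lookup 924: h=7, probe 7,8 → slot 8 empty, not found.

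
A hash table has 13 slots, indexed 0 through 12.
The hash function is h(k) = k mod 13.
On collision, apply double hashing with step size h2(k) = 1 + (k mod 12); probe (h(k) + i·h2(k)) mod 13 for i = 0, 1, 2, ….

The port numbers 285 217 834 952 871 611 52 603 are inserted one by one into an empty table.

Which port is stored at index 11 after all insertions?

611

285 hashes to 12; slot 12 is free => place at 12.
217 hashes to 9; slot 9 is free => place at 9.
834 hashes to 2; slot 2 is free => place at 2.
952 hashes to 3; slot 3 is free => place at 3.
871 hashes to 0; slot 0 is free => place at 0.
611 hashes to 0, h2=12; 0,12 taken => place at 11.
52 hashes to 0, h2=5; 0 taken => place at 5.
603 hashes to 5, h2=4; 5,9,0 taken => place at 4.
Table: [871, -, 834, 952, 603, 52, -, -, -, 217, -, 611, 285]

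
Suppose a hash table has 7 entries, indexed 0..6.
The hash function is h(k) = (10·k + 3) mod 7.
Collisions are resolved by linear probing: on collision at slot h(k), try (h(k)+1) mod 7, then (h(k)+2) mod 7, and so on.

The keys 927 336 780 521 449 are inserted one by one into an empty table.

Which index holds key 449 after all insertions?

Insert 927: h=5, slot 5 empty → index 5.
Insert 336: h=3, slot 3 empty → index 3.
Insert 780: h=5, slot 5 occupied → index 6.
Insert 521: h=5, slots 5,6 occupied → index 0.
Insert 449: h=6, slots 6,0 occupied → index 1.
Table: [521, 449, —, 336, —, 927, 780]

1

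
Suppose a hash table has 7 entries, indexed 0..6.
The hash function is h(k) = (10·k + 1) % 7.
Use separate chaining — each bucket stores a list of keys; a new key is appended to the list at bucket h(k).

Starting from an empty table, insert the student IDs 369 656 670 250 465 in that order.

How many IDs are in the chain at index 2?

Insert 369: h=2, bucket 2 empty → new chain.
Insert 656: h=2, bucket 2 nonempty → append to chain.
Insert 670: h=2, bucket 2 nonempty → append to chain.
Insert 250: h=2, bucket 2 nonempty → append to chain.
Insert 465: h=3, bucket 3 empty → new chain.
Final buckets:
0: -
1: -
2: 369 -> 656 -> 670 -> 250
3: 465
4: -
5: -
6: -

4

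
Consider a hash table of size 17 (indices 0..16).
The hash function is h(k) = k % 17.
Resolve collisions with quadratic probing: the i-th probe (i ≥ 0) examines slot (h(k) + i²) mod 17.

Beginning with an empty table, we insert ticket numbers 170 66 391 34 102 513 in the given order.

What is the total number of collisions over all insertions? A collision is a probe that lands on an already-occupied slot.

6

170: h=0 -> slot 0
66: h=15 -> slot 15
391: h=0, probe 0,1 -> slot 1
34: h=0, probe 0,1,4 -> slot 4
102: h=0, probe 0,1,4,9 -> slot 9
513: h=3 -> slot 3
Table: [170, 391, -, 513, 34, -, -, -, -, 102, -, -, -, -, -, 66, -]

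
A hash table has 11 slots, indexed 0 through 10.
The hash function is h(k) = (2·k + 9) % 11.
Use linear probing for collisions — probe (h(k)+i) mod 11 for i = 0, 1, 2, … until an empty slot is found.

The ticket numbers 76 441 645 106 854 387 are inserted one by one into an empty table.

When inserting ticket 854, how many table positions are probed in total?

3

76: h=7 -> slot 7
441: h=0 -> slot 0
645: h=1 -> slot 1
106: h=1, probe 1,2 -> slot 2
854: h=1, probe 1,2,3 -> slot 3
387: h=2, probe 2,3,4 -> slot 4
Table: [441, 645, 106, 854, 387, —, —, 76, —, —, —]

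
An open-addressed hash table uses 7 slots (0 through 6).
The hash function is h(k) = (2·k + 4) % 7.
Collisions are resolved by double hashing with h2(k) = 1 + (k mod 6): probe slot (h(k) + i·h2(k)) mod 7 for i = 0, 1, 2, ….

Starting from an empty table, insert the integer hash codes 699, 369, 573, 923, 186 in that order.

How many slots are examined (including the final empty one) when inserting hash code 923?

699: h=2 → slot 2
369: h=0 → slot 0
573: h=2, h2=4, probe 2,6 → slot 6
923: h=2, h2=6, probe 2,1 → slot 1
186: h=5 → slot 5
Table: [369, 923, 699, ., ., 186, 573]

2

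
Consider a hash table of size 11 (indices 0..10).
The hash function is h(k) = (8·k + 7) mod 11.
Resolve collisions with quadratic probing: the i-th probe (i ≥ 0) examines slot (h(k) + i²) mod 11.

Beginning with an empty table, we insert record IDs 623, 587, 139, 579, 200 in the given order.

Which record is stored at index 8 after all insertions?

623

623 hashes to 8; slot 8 is free -> place at 8.
587 hashes to 6; slot 6 is free -> place at 6.
139 hashes to 8; 8 taken -> place at 9.
579 hashes to 8; 8,9 taken -> place at 1.
200 hashes to 1; 1 taken -> place at 2.
Table: [., 579, 200, ., ., ., 587, ., 623, 139, .]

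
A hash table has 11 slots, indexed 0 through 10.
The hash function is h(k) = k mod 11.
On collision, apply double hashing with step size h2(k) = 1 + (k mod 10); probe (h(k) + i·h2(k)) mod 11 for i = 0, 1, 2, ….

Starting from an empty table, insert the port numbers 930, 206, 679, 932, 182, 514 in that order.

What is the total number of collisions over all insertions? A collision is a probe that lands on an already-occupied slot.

Insert 930: h=6, slot 6 empty → index 6.
Insert 206: h=8, slot 8 empty → index 8.
Insert 679: h=8, h2=10, slot 8 occupied → index 7.
Insert 932: h=8, h2=3, slot 8 occupied → index 0.
Insert 182: h=6, h2=3, slot 6 occupied → index 9.
Insert 514: h=8, h2=5, slot 8 occupied → index 2.
Table: [932, -, 514, -, -, -, 930, 679, 206, 182, -]

4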